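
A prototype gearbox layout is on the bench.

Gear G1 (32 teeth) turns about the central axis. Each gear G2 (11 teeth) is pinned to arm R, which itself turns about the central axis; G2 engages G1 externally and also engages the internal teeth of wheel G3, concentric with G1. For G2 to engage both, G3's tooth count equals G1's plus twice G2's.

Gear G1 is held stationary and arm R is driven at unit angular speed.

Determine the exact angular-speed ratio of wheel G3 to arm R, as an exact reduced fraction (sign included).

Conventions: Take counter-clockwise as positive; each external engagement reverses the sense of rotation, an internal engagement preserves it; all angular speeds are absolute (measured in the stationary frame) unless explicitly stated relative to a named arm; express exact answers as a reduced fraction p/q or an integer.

class = planetary set [G3 = 32+2·11 = 54; Willis about the carrier]
ring teeth: 32 + 2·11 = 54
32(ω_sun−ω_arm) = −54(ω_ring−ω_arm),  ω_sun = 0, ω_arm = 1
ω_ring = 1 − (32/54)(0−1) = 43/27
ω_out/ω_in = 43/27

43/27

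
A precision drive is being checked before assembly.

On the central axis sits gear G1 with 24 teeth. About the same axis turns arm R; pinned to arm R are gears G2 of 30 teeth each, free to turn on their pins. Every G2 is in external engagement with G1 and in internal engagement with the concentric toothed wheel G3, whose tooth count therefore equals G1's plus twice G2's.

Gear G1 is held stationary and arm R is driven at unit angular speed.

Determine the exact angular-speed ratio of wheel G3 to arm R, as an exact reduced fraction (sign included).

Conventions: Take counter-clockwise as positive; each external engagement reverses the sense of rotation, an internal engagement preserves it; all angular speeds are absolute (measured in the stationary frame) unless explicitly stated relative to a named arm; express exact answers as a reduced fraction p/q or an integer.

9/7

recognized (axles ride arm R): planetary set, 24/30/84 teeth
ring teeth: 24 + 2·30 = 84
24(ω_sun−ω_arm) = −84(ω_ring−ω_arm),  ω_sun = 0, ω_arm = 1
ω_ring = 1 − (24/84)(0−1) = 9/7
ω_out/ω_in = 9/7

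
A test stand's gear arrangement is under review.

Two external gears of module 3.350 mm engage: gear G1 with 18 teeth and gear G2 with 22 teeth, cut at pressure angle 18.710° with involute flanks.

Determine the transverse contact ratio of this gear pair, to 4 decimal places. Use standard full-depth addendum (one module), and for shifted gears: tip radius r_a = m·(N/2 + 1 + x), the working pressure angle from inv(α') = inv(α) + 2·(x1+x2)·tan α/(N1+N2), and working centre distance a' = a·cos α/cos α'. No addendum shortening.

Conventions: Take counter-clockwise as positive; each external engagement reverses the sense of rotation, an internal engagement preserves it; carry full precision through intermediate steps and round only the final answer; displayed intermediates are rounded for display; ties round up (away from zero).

single-mesh involute tooth geometry (18T engaging 22T at module 3.350)
base radii: r_b1 = 28.556702, r_b2 = 34.902636
tip radii: r_a1 = 33.500000, r_a2 = 40.200000
no profile shift: α' = α, a' = a
action lengths: √(r_a1²−r_b1²) = 17.514701, √(r_a2²−r_b2²) = 19.946077
base pitch p_b = π·m·cos α = 9.968170
CR = (17.514701 + 19.946077 − 67.000000·sin 18.71000°)/9.968170 = 1.601962
contact ratio ≈ 1.6020

1.6020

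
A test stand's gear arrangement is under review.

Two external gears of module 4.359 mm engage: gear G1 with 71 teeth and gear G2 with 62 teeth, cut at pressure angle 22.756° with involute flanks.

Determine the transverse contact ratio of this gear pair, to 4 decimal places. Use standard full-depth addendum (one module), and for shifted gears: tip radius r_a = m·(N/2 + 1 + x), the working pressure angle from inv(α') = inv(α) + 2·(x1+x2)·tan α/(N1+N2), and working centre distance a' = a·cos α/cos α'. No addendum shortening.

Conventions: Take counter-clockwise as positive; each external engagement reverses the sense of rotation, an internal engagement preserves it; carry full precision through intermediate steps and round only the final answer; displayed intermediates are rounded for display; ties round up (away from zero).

recognized (one external pair, fixed centres): single-mesh tooth geometry, m = 4.359, N1 = 71, N2 = 62
base radii: r_b1 = 142.699261, r_b2 = 124.610622
tip radii: r_a1 = 159.103500, r_a2 = 139.488000
no profile shift: α' = α, a' = a
action lengths: √(r_a1²−r_b1²) = 70.362239, √(r_a2²−r_b2²) = 62.682493
base pitch p_b = π·m·cos α = 12.628252
CR = (70.362239 + 62.682493 − 289.873500·sin 22.75600°)/12.628252 = 1.656562
contact ratio ≈ 1.6566

1.6566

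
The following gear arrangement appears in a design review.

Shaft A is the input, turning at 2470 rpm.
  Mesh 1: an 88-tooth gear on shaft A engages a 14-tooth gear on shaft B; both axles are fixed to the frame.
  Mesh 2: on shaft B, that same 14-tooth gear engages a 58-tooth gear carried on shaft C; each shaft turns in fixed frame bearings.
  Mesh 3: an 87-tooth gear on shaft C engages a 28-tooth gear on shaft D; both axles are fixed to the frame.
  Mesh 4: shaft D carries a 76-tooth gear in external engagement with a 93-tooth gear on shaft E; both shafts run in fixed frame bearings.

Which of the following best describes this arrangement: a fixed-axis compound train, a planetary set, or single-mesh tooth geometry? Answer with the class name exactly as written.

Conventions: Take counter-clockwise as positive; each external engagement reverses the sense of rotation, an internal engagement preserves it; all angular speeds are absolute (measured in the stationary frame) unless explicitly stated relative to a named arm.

fixed-axis compound train

4-mesh fixed-axis compound train (all bearings frame-fixed)
classification: fixed-axis compound train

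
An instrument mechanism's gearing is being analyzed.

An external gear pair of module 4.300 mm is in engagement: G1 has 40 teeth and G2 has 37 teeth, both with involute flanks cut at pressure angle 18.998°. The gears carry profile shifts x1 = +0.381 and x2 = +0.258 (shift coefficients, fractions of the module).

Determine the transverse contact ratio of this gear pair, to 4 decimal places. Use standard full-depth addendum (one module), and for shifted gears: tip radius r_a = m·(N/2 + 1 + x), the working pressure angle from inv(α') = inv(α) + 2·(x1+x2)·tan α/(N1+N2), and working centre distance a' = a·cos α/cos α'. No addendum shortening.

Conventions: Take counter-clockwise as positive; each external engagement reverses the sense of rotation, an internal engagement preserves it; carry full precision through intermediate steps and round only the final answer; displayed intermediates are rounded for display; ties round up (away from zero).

1.6460

topology: single-mesh involute geometry — m = 4.300, 40T/37T pair
base radii: r_b1 = 81.315575, r_b2 = 75.216907
tip radii: r_a1 = 91.938300, r_a2 = 84.959400
inv(α') = inv(18.998°) + 2·(+0.381+0.258)·tan α/(40+37) = 0.01842521  ⇒  α' = 21.41117°
a' = a·cos α / cos α' = 165.5500·cos 18.998°/cos 21.41117° = 168.136477
action lengths: √(r_a1²−r_b1²) = 42.900213, √(r_a2²−r_b2²) = 39.503374
base pitch p_b = π·m·cos α = 12.773021
CR = (42.900213 + 39.503374 − 168.136477·sin 21.41117°)/12.773021 = 1.645967
contact ratio ≈ 1.6460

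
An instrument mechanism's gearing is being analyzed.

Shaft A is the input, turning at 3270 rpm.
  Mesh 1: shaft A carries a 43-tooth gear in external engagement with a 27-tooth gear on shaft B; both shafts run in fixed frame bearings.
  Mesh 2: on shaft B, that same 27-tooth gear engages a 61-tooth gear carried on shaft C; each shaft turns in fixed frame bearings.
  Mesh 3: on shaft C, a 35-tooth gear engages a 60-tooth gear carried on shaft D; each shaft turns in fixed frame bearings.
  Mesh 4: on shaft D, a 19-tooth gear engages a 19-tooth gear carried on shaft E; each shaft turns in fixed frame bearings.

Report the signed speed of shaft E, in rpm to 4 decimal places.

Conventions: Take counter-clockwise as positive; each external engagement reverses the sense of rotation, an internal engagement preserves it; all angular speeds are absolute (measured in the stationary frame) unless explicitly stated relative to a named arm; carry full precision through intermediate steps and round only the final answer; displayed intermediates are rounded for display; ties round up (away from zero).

recognized (5 fixed axles, 4 meshes): fixed-axis compound train
mesh 1 [43T→27T]: ω = 3270.0000×43/27 = 5207.7778 rpm, sense flips to −
mesh 2 [27T→61T]: ω = 5207.7778×27/61 = 2305.0820 rpm, sense flips to +
mesh 3 [35T→60T]: ω = 2305.0820×35/60 = 1344.6311 rpm, sense flips to −
mesh 4 [19T→19T]: ω = 1344.6311×19/19 = 1344.6311 rpm, sense flips to +
signed output speed = +1344.6311 rpm

+1344.6311 rpm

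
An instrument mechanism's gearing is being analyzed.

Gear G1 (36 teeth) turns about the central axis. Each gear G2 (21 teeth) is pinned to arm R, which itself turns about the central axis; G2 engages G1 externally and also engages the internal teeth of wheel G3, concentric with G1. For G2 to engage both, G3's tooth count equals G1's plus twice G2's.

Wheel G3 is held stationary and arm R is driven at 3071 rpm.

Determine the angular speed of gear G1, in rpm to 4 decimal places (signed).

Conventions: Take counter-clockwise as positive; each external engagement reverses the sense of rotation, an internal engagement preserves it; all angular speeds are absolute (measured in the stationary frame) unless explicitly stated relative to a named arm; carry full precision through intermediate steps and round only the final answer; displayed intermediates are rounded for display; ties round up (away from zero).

+9724.8333 rpm

recognized (axles ride arm R): planetary set, 36/21/78 teeth
normalise by the input: solve with ω_arm = 1, then scale by 3071 rpm
ring teeth: 36 + 2·21 = 78
36(ω_sun−ω_arm) = −78(ω_ring−ω_arm),  ω_ring = 0, ω_arm = 1
ω_sun = 1 − (78/36)(0−1) = 19/6
scale: ω_sun = 19/6 × 3071 rpm = +9724.8333 rpm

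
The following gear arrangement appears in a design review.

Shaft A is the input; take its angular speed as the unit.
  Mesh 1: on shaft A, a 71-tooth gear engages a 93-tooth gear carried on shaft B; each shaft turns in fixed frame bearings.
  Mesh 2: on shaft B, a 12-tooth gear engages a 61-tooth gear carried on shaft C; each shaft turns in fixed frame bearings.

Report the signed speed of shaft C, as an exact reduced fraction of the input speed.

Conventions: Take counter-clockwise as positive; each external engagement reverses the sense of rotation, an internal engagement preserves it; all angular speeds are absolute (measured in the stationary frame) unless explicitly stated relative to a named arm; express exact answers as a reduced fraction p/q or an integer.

284/1891

2-mesh fixed-axis compound train (all bearings frame-fixed)
mesh 1 [71T→93T]: |ω|/ω_in = 1×71/93 = 71/93, sense flips to −
mesh 2 [12T→61T]: |ω|/ω_in = (71/93)×12/61 = 284/1891, sense flips to +
signed output speed (× input speed) = 284/1891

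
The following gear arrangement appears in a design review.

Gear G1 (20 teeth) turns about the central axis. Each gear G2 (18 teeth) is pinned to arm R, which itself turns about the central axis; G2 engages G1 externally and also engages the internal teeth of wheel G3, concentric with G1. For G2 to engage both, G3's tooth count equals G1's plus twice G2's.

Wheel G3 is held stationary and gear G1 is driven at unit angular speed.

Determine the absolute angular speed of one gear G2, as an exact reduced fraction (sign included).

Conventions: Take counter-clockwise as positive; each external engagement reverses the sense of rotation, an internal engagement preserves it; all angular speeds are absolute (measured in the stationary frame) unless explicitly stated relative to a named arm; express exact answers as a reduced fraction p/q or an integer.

-5/9

topology: planetary set — G1 20T / G2 18T / G3 56T, arm = carrier (Willis)
ring teeth: 20 + 2·18 = 56
20(ω_sun−ω_arm) = −56(ω_ring−ω_arm),  ω_ring = 0, ω_sun = 1
20(1−ω_arm) = −56(0−ω_arm)  ⇒  76·ω_arm = 20  ⇒  ω_arm = 5/19
sun–planet mesh: 20·(1−5/19) = −18·(ω_p−ω_arm)  ⇒  ω_p−ω_arm = -140/171
ω_p = 5/19 − 140/171 = -5/9
exact speed ratio = -5/9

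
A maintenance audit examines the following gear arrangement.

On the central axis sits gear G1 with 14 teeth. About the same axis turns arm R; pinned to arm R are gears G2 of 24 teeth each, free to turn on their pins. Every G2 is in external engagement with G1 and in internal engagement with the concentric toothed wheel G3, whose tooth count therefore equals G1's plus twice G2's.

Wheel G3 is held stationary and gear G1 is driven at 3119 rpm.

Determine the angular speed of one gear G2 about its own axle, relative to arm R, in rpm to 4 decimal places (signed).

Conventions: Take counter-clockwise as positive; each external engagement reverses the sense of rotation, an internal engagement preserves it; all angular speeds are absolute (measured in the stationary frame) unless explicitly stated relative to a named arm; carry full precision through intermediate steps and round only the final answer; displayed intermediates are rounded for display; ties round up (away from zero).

planetary set (14T centre, 24T on arm, 62T internal) — Willis relation
normalise by the input: solve with ω_sun = 1, then scale by 3119 rpm
ring teeth: 14 + 2·24 = 62
14(ω_sun−ω_arm) = −62(ω_ring−ω_arm),  ω_ring = 0, ω_sun = 1
14(1−ω_arm) = −62(0−ω_arm)  ⇒  76·ω_arm = 14  ⇒  ω_arm = 7/38
sun–planet mesh: 14·(1−7/38) = −24·(ω_p−ω_arm)  ⇒  ω_p−ω_arm = -217/456
scale: ω_p−ω_arm = -217/456 × 3119 rpm = -1484.2610 rpm

-1484.2610 rpm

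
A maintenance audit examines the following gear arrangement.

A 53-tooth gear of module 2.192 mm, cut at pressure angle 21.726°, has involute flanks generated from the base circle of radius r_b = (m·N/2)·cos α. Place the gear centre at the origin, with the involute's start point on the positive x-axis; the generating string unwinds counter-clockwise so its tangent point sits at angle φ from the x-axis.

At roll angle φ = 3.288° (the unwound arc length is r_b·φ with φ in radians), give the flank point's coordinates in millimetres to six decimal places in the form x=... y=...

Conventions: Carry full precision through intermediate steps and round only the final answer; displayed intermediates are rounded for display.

single-mesh involute tooth geometry (53T wheel at module 2.192)
pitch radius r_p = m·N/2 = 2.192·53/2 = 58.088000
base radius r_b = r_p·cos α = 58.088000·cos 21.726° = 53.961701
roll angle φ = 3.288° = 0.05738643 rad
x = r_b·(cos φ + φ·sin φ) = 54.050481
y = r_b·(sin φ − φ·cos φ) = 0.003398

x=54.050481 y=0.003398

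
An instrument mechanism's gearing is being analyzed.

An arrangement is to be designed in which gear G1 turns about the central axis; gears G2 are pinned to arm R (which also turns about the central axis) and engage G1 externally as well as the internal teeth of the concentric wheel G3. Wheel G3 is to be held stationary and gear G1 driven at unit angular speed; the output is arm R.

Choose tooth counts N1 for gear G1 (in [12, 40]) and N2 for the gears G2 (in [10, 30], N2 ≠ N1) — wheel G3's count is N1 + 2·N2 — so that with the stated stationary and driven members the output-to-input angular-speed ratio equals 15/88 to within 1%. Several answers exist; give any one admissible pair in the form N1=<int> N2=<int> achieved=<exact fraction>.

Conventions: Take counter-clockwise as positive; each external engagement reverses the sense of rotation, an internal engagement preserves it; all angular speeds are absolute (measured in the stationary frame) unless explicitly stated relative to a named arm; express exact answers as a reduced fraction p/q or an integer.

N1=15 N2=29 achieved=15/88

planetary set to be sized for 15/88 (Willis relation)
Willis with ω_ring = 0: ω_arm/ω_sun = N1/(N1+N3); set equal to 15/88  ⇒  N3/N1 = 1/(15/88) − 1 = 73/15
N3 = N1 + 2·N2  ⇒  N2/N1 = (N3/N1 − 1)/2 = (73/15 − 1)/2 = 29/15
smallest multiple with N1 ≥ 12 and N2 ≥ 10: k = 1  ⇒  N1 = 1·15 = 15, N2 = 1·29 = 29 (N1 ≤ 40, N2 ≤ 30, N2 ≠ N1 ✓), N3 = 15 + 2·29 = 73
check: N1/(N1+N3) with N1 = 15, N3 = 73 gives 15/88; |achieved − target| = 0 ≤ 3/1760 ✓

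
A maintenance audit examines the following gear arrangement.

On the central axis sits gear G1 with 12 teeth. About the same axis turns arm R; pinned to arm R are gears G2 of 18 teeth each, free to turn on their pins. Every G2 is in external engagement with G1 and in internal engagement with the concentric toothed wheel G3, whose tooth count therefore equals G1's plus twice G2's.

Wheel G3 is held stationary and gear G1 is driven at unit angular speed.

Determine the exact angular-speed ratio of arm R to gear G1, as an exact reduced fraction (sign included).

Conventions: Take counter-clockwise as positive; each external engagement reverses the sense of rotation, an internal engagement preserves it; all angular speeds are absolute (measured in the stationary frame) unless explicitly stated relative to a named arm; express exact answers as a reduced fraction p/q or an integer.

topology: planetary set — G1 12T / G2 18T / G3 48T, arm = carrier (Willis)
ring teeth: 12 + 2·18 = 48
12(ω_sun−ω_arm) = −48(ω_ring−ω_arm),  ω_ring = 0, ω_sun = 1
12(1−ω_arm) = −48(0−ω_arm)  ⇒  60·ω_arm = 12  ⇒  ω_arm = 1/5
ω_out/ω_in = 1/5

1/5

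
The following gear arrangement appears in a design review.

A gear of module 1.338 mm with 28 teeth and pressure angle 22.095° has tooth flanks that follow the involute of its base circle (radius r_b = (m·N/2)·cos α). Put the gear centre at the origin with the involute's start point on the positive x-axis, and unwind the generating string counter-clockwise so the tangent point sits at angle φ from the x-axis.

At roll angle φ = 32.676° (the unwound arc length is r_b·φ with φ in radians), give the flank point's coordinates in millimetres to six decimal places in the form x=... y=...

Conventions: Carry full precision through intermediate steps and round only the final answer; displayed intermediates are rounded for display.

x=19.953502 y=1.038638

topology: single-mesh involute geometry — m = 1.338, N = 28
pitch radius r_p = m·N/2 = 1.338·28/2 = 18.732000
base radius r_b = r_p·cos α = 18.732000·cos 22.095° = 17.356349
roll angle φ = 32.676° = 0.57030379 rad
x = r_b·(cos φ + φ·sin φ) = 19.953502
y = r_b·(sin φ − φ·cos φ) = 1.038638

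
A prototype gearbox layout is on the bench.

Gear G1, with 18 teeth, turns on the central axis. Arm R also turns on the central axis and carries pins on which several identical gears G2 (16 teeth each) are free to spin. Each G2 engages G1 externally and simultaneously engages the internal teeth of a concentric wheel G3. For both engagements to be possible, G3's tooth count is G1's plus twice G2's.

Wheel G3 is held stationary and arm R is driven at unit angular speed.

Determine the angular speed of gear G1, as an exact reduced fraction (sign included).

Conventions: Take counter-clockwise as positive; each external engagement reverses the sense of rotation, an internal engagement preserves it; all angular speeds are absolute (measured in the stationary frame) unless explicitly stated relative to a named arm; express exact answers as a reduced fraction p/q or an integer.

class = planetary set [G3 = 18+2·16 = 50; Willis about the carrier]
ring teeth: 18 + 2·16 = 50
18(ω_sun−ω_arm) = −50(ω_ring−ω_arm),  ω_ring = 0, ω_arm = 1
ω_sun = 1 − (50/18)(0−1) = 34/9
exact speed ratio = 34/9

34/9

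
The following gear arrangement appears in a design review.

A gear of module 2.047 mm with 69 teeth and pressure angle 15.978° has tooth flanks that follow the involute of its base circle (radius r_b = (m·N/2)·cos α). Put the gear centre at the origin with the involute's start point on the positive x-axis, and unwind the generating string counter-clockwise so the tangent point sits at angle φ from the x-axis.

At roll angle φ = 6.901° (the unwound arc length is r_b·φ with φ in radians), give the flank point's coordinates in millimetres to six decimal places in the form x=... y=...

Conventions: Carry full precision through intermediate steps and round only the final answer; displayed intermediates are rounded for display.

x=68.383892 y=0.039486

single-mesh involute tooth geometry (69T wheel at module 2.047)
pitch radius r_p = m·N/2 = 2.047·69/2 = 70.621500
base radius r_b = r_p·cos α = 70.621500·cos 15.978° = 67.893212
roll angle φ = 6.901° = 0.12044517 rad
x = r_b·(cos φ + φ·sin φ) = 68.383892
y = r_b·(sin φ − φ·cos φ) = 0.039486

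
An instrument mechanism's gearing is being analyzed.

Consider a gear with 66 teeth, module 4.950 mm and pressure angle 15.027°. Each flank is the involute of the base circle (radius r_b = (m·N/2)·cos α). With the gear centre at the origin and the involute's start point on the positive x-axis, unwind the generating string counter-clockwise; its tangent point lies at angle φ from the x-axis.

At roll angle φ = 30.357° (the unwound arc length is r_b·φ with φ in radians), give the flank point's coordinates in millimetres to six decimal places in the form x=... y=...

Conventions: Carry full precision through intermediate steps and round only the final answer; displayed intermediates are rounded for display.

x=178.377781 y=7.604219

recognized (one wheel, involute flank): single-mesh tooth geometry, m = 4.950, N = 66
pitch radius r_p = m·N/2 = 4.950·66/2 = 163.350000
base radius r_b = r_p·cos α = 163.350000·cos 15.027° = 157.764043
roll angle φ = 30.357° = 0.52982960 rad
x = r_b·(cos φ + φ·sin φ) = 178.377781
y = r_b·(sin φ − φ·cos φ) = 7.604219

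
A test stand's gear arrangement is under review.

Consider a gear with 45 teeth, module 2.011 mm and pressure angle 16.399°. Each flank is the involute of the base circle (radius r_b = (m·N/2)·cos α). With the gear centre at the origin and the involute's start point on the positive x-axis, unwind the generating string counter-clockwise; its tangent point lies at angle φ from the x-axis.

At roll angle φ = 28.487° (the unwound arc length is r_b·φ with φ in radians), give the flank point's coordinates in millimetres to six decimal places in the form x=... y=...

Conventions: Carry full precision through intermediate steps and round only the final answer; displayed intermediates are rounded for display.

single-mesh involute tooth geometry (45T wheel at module 2.011)
pitch radius r_p = m·N/2 = 2.011·45/2 = 45.247500
base radius r_b = r_p·cos α = 45.247500·cos 16.399° = 43.406782
roll angle φ = 28.487° = 0.49719194 rad
x = r_b·(cos φ + φ·sin φ) = 48.444821
y = r_b·(sin φ − φ·cos φ) = 1.734741

x=48.444821 y=1.734741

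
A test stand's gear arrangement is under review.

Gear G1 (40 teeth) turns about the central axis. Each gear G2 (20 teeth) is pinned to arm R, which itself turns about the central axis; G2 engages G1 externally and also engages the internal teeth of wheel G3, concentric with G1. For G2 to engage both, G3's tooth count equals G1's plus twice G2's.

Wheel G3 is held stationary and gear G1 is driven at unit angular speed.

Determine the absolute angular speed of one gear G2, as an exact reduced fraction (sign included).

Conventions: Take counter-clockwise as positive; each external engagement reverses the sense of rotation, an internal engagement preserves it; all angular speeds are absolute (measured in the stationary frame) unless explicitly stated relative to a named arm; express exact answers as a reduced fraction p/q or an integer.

-1

topology: planetary set — G1 40T / G2 20T / G3 80T, arm = carrier (Willis)
ring teeth: 40 + 2·20 = 80
40(ω_sun−ω_arm) = −80(ω_ring−ω_arm),  ω_ring = 0, ω_sun = 1
40(1−ω_arm) = −80(0−ω_arm)  ⇒  120·ω_arm = 40  ⇒  ω_arm = 1/3
sun–planet mesh: 40·(1−1/3) = −20·(ω_p−ω_arm)  ⇒  ω_p−ω_arm = -4/3
ω_p = 1/3 − 4/3 = -1
exact speed ratio = -1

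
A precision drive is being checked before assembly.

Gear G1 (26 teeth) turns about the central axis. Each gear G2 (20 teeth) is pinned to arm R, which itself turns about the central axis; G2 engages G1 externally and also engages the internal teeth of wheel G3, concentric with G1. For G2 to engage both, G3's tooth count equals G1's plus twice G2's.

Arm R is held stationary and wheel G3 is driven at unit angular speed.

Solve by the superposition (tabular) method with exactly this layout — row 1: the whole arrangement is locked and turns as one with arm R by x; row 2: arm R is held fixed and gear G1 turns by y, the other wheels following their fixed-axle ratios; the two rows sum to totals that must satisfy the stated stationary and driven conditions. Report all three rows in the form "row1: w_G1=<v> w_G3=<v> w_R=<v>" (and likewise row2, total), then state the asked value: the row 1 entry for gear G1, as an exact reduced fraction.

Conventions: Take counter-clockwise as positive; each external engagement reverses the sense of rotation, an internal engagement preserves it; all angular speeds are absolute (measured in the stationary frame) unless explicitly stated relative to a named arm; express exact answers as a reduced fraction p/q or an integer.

class = planetary set [G3 = 26+2·20 = 66; Willis about the carrier]
row 1 (train locked, turned with arm): all members turn x
superposition row 2 [arm held]: sun y, ring −(26/66)·y, arm 0
boundary: total ω_arm = x = 0 and total ω_ring = x − (26/66)·y = 1  ⇒  y = -33/13, x = 0
row 2 ring = −(26/66)·(-33/13) = 1
totals (row 1 + row 2): sun 0 + (-33/13) = -33/13, ring 0 + 1 = 1, arm 0 + 0 = 0
asked cell (row1, sun) = 0

row1: w_G1=0 w_G3=0 w_R=0
row2: w_G1=-33/13 w_G3=1 w_R=0
total: w_G1=-33/13 w_G3=1 w_R=0
asked value: 0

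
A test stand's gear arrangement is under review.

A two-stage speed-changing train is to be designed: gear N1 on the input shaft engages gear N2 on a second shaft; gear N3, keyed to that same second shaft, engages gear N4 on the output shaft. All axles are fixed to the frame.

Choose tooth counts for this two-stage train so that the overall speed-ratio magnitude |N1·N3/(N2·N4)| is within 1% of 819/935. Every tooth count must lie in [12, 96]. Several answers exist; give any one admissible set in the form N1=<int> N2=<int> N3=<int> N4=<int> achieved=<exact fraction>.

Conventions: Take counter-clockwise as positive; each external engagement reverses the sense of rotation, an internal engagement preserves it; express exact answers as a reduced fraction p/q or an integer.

N1=13 N2=17 N3=63 N4=55 achieved=819/935

topology: fixed-axis compound train — 2 stages, target 819/935
target = 819/935 in lowest terms: an exact hit needs N1·N3 = k·819 and N2·N4 = k·935 for one integer k, every count in [12, 96]; additionally prefer no 1:1 stage (N1 ≠ N2, N3 ≠ N4)
k = 1: N1·N3 = 819 = 13·63, N2·N4 = 935 = 17·55
achieved = 13·63/(17·55) = 819/935; |achieved − target| = 0 ≤ 819/93500 ✓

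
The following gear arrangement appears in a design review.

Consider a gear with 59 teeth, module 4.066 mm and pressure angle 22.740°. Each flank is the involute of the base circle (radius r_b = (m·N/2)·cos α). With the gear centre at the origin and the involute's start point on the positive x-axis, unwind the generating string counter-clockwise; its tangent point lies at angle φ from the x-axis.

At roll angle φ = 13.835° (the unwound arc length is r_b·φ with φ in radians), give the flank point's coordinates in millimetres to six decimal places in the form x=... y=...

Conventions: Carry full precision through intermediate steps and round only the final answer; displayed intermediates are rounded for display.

x=113.801477 y=0.516132

topology: single-mesh involute geometry — m = 4.066, N = 59
pitch radius r_p = m·N/2 = 4.066·59/2 = 119.947000
base radius r_b = r_p·cos α = 119.947000·cos 22.740° = 110.623334
roll angle φ = 13.835° = 0.24146630 rad
x = r_b·(cos φ + φ·sin φ) = 113.801477
y = r_b·(sin φ − φ·cos φ) = 0.516132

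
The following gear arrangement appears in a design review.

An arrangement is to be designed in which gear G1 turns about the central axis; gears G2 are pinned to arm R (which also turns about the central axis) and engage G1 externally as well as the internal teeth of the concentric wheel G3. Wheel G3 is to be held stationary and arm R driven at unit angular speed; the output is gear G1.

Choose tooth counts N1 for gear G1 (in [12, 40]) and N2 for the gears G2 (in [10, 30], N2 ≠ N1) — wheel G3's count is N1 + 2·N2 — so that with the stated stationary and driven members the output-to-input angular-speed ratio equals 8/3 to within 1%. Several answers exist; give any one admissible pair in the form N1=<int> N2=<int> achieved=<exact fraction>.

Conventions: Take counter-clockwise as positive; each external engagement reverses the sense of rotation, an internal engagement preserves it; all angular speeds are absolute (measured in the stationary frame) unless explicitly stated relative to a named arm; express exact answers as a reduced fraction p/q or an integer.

design class (target 8/3): planetary set
Willis with ω_ring = 0: ω_sun/ω_arm = (N1+N3)/N1; set equal to 8/3  ⇒  N3/N1 = 8/3 − 1 = 5/3
N3 = N1 + 2·N2  ⇒  N2/N1 = (N3/N1 − 1)/2 = (5/3 − 1)/2 = 1/3
smallest multiple with N1 ≥ 12 and N2 ≥ 10: k = 10  ⇒  N1 = 10·3 = 30, N2 = 10·1 = 10 (N1 ≤ 40, N2 ≤ 30, N2 ≠ N1 ✓), N3 = 30 + 2·10 = 50
check: (N1+N3)/N1 with N1 = 30, N3 = 50 gives 8/3; |achieved − target| = 0 ≤ 2/75 ✓

N1=30 N2=10 achieved=8/3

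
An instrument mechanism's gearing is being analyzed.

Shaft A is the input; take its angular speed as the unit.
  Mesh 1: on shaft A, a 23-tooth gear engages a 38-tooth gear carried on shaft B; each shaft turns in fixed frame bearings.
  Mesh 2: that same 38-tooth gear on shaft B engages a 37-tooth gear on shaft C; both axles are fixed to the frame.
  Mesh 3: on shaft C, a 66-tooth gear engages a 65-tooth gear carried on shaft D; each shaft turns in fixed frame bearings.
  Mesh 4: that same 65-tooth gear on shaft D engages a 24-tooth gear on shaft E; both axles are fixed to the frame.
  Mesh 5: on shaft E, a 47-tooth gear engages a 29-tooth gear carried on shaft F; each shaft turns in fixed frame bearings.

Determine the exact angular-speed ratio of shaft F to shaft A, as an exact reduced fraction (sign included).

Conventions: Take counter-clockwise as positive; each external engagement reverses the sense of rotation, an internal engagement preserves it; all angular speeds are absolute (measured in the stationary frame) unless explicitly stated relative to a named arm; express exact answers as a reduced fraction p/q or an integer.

class = fixed-axis compound train [5 meshes; 5 ratios multiply, 5 sense flips]
mesh 1 [23T→38T]: running ratio 23/38, sense −
mesh 2 [38T→37T]: running ratio 23/37, sense +
mesh 3 [66T→65T]: running ratio 1518/2405, sense −
mesh 4 [65T→24T]: running ratio 253/148, sense +
mesh 5 [47T→29T]: running ratio 11891/4292, sense −
ω_out/ω_in = -11891/4292

-11891/4292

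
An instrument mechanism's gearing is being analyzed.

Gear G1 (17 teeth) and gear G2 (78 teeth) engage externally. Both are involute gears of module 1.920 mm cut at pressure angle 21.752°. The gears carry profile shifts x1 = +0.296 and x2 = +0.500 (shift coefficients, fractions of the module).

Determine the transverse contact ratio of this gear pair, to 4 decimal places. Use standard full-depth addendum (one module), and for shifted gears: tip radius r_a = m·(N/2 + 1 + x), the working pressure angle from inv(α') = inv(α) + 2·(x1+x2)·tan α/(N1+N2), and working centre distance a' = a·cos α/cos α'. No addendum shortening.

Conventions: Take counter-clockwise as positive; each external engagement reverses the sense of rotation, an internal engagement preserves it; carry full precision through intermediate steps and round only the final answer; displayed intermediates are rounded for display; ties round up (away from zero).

single-mesh involute tooth geometry (17T engaging 78T at module 1.920)
base radii: r_b1 = 15.157961, r_b2 = 69.548291
tip radii: r_a1 = 18.808320, r_a2 = 77.760000
inv(α') = inv(21.752°) + 2·(+0.296+0.500)·tan α/(17+78) = 0.02604239  ⇒  α' = 23.91081°
a' = a·cos α / cos α' = 91.2000·cos 21.752°/cos 23.91081° = 92.658431
action lengths: √(r_a1²−r_b1²) = 11.135040, √(r_a2²−r_b2²) = 34.780064
base pitch p_b = π·m·cos α = 5.602369
CR = (11.135040 + 34.780064 − 92.658431·sin 23.91081°)/5.602369 = 1.492107
contact ratio ≈ 1.4921

1.4921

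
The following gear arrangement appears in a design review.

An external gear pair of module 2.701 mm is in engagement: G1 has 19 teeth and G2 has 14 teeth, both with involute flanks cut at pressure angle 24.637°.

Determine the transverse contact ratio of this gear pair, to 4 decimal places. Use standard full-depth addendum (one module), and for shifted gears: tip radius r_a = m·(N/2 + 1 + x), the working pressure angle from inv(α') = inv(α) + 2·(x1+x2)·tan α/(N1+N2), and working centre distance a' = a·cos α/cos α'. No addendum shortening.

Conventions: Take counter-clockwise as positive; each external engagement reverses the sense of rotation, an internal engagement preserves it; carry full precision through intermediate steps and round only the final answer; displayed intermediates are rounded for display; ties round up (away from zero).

class = single-mesh tooth geometry [involute pair 19T × 14T, m = 2.701]
base radii: r_b1 = 23.323641, r_b2 = 17.185841
tip radii: r_a1 = 28.360500, r_a2 = 21.608000
no profile shift: α' = α, a' = a
action lengths: √(r_a1²−r_b1²) = 16.134612, √(r_a2²−r_b2²) = 13.097807
base pitch p_b = π·m·cos α = 7.712987
CR = (16.134612 + 13.097807 − 44.566500·sin 24.63700°)/7.712987 = 1.381317
contact ratio ≈ 1.3813

1.3813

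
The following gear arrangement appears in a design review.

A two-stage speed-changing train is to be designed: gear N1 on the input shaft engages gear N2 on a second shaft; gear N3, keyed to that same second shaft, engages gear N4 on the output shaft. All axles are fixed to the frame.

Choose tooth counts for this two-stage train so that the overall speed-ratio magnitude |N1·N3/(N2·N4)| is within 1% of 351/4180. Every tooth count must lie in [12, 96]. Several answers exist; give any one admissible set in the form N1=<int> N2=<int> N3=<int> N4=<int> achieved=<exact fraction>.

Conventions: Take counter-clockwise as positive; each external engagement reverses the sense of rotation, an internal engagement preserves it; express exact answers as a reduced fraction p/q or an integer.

N1=13 N2=44 N3=27 N4=95 achieved=351/4180

class = fixed-axis compound train [2-stage, 351/4180 wanted]
target = 351/4180 in lowest terms: an exact hit needs N1·N3 = k·351 and N2·N4 = k·4180 for one integer k, every count in [12, 96]; additionally prefer no 1:1 stage (N1 ≠ N2, N3 ≠ N4)
k = 1: N1·N3 = 351 = 13·27, N2·N4 = 4180 = 44·95
achieved = 13·27/(44·95) = 351/4180; |achieved − target| = 0 ≤ 351/418000 ✓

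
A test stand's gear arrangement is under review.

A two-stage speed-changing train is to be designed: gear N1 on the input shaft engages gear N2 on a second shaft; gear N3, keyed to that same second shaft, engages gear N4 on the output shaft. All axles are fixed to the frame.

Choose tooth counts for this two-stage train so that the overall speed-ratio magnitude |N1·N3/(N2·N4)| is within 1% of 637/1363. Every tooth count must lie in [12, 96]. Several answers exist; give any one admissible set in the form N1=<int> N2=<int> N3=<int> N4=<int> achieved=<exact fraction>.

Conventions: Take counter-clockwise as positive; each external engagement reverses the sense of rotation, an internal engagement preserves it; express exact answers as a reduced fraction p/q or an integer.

2-stage fixed-axis compound train for ratio 637/1363
target = 637/1363 in lowest terms: an exact hit needs N1·N3 = k·637 and N2·N4 = k·1363 for one integer k, every count in [12, 96]; additionally prefer no 1:1 stage (N1 ≠ N2, N3 ≠ N4)
k = 1: N1·N3 = 637 = 13·49, N2·N4 = 1363 = 29·47
achieved = 13·49/(29·47) = 637/1363; |achieved − target| = 0 ≤ 637/136300 ✓

N1=13 N2=29 N3=49 N4=47 achieved=637/1363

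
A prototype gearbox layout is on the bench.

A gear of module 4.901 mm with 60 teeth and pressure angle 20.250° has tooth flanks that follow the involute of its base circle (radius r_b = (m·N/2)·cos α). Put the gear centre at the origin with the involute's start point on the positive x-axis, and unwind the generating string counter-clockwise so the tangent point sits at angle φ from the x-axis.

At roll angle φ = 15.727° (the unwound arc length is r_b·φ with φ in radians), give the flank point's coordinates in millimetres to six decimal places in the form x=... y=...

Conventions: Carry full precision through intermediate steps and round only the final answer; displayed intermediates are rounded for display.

x=143.041335 y=0.943779

recognized (one wheel, involute flank): single-mesh tooth geometry, m = 4.901, N = 60
pitch radius r_p = m·N/2 = 4.901·60/2 = 147.030000
base radius r_b = r_p·cos α = 147.030000·cos 20.250° = 137.942272
roll angle φ = 15.727° = 0.27448793 rad
x = r_b·(cos φ + φ·sin φ) = 143.041335
y = r_b·(sin φ − φ·cos φ) = 0.943779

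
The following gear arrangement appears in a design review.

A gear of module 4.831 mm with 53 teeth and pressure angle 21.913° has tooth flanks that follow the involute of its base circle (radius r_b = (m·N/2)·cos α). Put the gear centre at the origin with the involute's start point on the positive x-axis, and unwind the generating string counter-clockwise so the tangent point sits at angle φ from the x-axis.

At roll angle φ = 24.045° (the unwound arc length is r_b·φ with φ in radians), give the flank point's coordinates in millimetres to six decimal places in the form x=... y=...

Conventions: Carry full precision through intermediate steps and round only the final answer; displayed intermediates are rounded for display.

x=128.775104 y=2.874960

single-mesh involute tooth geometry (53T wheel at module 4.831)
pitch radius r_p = m·N/2 = 4.831·53/2 = 128.021500
base radius r_b = r_p·cos α = 128.021500·cos 21.913° = 118.772152
roll angle φ = 24.045° = 0.41966442 rad
x = r_b·(cos φ + φ·sin φ) = 128.775104
y = r_b·(sin φ − φ·cos φ) = 2.874960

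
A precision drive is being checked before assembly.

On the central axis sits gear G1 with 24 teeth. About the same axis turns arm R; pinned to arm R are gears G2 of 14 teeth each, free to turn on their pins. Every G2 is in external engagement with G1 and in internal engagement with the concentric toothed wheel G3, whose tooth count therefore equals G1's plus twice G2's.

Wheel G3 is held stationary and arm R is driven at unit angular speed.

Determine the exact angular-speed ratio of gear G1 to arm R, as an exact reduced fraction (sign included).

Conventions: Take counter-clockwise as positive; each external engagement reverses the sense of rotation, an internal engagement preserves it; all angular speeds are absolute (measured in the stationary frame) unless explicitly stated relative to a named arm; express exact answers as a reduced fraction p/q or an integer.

19/6

topology: planetary set — G1 24T / G2 14T / G3 52T, arm = carrier (Willis)
ring teeth: 24 + 2·14 = 52
24(ω_sun−ω_arm) = −52(ω_ring−ω_arm),  ω_ring = 0, ω_arm = 1
ω_sun = 1 − (52/24)(0−1) = 19/6
ω_out/ω_in = 19/6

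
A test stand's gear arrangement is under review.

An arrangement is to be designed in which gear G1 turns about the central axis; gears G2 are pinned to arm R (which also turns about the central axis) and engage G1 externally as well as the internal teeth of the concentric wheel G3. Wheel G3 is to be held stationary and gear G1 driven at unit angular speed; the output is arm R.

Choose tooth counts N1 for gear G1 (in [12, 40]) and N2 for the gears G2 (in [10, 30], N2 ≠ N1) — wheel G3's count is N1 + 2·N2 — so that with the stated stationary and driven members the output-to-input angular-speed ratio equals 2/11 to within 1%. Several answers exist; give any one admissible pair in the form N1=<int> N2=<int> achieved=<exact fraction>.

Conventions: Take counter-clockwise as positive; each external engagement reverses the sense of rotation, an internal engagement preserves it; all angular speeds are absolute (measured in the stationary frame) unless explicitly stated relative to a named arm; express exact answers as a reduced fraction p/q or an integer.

N1=12 N2=21 achieved=2/11

class = planetary set [ratio 2/11 wanted; Willis about the carrier]
Willis with ω_ring = 0: ω_arm/ω_sun = N1/(N1+N3); set equal to 2/11  ⇒  N3/N1 = 1/(2/11) − 1 = 9/2
N3 = N1 + 2·N2  ⇒  N2/N1 = (N3/N1 − 1)/2 = (9/2 − 1)/2 = 7/4
smallest multiple with N1 ≥ 12 and N2 ≥ 10: k = 3  ⇒  N1 = 3·4 = 12, N2 = 3·7 = 21 (N1 ≤ 40, N2 ≤ 30, N2 ≠ N1 ✓), N3 = 12 + 2·21 = 54
check: N1/(N1+N3) with N1 = 12, N3 = 54 gives 2/11; |achieved − target| = 0 ≤ 1/550 ✓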